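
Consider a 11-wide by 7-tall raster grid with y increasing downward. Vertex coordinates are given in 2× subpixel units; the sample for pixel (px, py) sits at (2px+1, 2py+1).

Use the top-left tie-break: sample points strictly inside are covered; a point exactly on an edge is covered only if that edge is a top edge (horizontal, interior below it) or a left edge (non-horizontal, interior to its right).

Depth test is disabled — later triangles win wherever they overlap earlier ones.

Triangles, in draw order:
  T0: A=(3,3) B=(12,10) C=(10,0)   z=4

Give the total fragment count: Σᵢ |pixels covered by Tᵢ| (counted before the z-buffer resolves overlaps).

T0:
  2·area = 76  (B↔C swapped to make it positive)
  edge (3, 3)→(10, 0): d=(7,-3) top-left  bias=+0
  edge (10, 0)→(12, 10): d=(2,10) right/bottom  bias=-1
  edge (12, 10)→(3, 3): d=(-9,-7) top-left  bias=+0
    (4,0)@(9, 1): e=[4,12,60] → █
    (5,0)@(11, 1): e=[10,-8,74] → ·
    (1,1)@(3, 3): e=[0,76,0] → █  [on edge]
    (2,1)@(5, 3): e=[6,56,14] → █
    (3,1)@(7, 3): e=[12,36,28] → █
    (5,1)@(11, 3): e=[24,-4,56] → ·
    (1,2)@(3, 5): e=[14,80,-18] → ·
    (2,2)@(5, 5): e=[20,60,-4] → ·
    (3,2)@(7, 5): e=[26,40,10] → █
    (5,2)@(11, 5): e=[38,0,38] → ·  [on edge]
    (3,3)@(7, 7): e=[40,44,-8] → ·
    (4,3)@(9, 7): e=[46,24,6] → █
  covered (10 px):
    · · · · █ · · · · · ·
    · █ █ █ █ · · · · · ·
    · · · █ █ · · · · · ·
    · · · · █ █ · · · · ·
    · · · · · █ · · · · ·
    · · · · · · · · · · ·
    · · · · · · · · · · ·

Final: 10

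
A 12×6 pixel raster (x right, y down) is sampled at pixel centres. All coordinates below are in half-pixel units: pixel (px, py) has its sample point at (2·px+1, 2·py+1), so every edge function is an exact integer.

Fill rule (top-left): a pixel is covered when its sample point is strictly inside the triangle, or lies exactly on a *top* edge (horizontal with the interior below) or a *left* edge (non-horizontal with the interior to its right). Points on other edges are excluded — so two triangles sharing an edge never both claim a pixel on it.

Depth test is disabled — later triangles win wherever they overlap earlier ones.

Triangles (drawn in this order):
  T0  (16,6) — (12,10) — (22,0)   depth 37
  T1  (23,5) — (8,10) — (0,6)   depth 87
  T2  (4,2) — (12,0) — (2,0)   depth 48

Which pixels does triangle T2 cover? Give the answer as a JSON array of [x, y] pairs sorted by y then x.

T0:
  degenerate (2·area = 0) — covers nothing
T1:
  2·area = 100
  edge (23, 5)→(8, 10): d=(-15,5) right/bottom  bias=-1
  edge (8, 10)→(0, 6): d=(-8,-4) top-left  bias=+0
  edge (0, 6)→(23, 5): d=(23,-1) top-left  bias=+0
    (11,2)@(23, 5): e=[0,100,0] → ·  [on edge]
    (1,3)@(3, 7): e=[70,4,26] → █
    (2,3)@(5, 7): e=[60,12,28] → █
    (3,3)@(7, 7): e=[50,20,30] → █
    (4,3)@(9, 7): e=[40,28,32] → █
    (5,3)@(11, 7): e=[30,36,34] → █
    (6,3)@(13, 7): e=[20,44,36] → █
    (7,3)@(15, 7): e=[10,52,38] → █
    (8,3)@(17, 7): e=[0,60,40] → ·  [on edge]
    (1,4)@(3, 9): e=[40,-12,72] → ·
    (2,4)@(5, 9): e=[30,-4,74] → ·
    (3,4)@(7, 9): e=[20,4,76] → █
    (5,4)@(11, 9): e=[0,20,80] → ·  [on edge]
    (2,5)@(5, 11): e=[0,-20,120] → ·  [on edge]
  covered (9 px):
    · · · · · · · · · · · ·
    · · · · · · · · · · · ·
    · · · · · · · · · · · ·
    · █ █ █ █ █ █ █ · · · ·
    · · · █ █ · · · · · · ·
    · · · · · · · · · · · ·
T2:
  2·area = 20  (B↔C swapped to make it positive)
  edge (4, 2)→(2, 0): d=(-2,-2) top-left  bias=+0
  edge (2, 0)→(12, 0): d=(10,0) top-left  bias=+0
  edge (12, 0)→(4, 2): d=(-8,2) right/bottom  bias=-1
    (1,0)@(3, 1): e=[0,10,10] → █  [on edge]
    (2,0)@(5, 1): e=[4,10,6] → █
    (3,0)@(7, 1): e=[8,10,2] → █
    (4,0)@(9, 1): e=[12,10,-2] → ·
    (1,1)@(3, 3): e=[-4,30,-6] → ·
    (2,1)@(5, 3): e=[0,30,-10] → ·  [on edge]
    (3,1)@(7, 3): e=[4,30,-14] → ·
    (3,2)@(7, 5): e=[0,50,-30] → ·  [on edge]
    (4,3)@(9, 7): e=[0,70,-50] → ·  [on edge]
    (5,4)@(11, 9): e=[0,90,-70] → ·  [on edge]
    (6,5)@(13, 11): e=[0,110,-90] → ·  [on edge]
  covered (3 px):
    · █ █ █ · · · · · · · ·
    · · · · · · · · · · · ·
    · · · · · · · · · · · ·
    · · · · · · · · · · · ·
    · · · · · · · · · · · ·
    · · · · · · · · · · · ·

Answer: [[1,0],[2,0],[3,0]]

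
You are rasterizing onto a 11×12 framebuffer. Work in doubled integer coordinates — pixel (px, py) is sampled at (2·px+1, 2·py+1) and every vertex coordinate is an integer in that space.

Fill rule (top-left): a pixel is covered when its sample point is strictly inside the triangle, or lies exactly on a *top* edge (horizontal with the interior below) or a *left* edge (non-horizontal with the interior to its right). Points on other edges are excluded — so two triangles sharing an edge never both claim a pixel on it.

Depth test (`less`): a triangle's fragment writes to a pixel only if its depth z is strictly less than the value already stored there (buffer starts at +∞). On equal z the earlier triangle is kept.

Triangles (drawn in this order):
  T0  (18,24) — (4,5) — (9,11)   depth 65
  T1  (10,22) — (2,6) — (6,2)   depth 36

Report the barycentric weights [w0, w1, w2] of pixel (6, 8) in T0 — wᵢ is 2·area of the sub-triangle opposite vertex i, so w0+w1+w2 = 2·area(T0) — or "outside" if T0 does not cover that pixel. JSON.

T0:
  2·area = 11
  edge (18, 24)→(4, 5): d=(-14,-19) top-left  bias=+0
  edge (4, 5)→(9, 11): d=(5,6) right/bottom  bias=-1
  edge (9, 11)→(18, 24): d=(9,13) right/bottom  bias=-1
    (3,4)@(7, 9): e=[1,2,8] → █
    (4,4)@(9, 9): e=[39,-10,-18] → ·
    (3,5)@(7, 11): e=[-27,12,26] → ·
    (4,5)@(9, 11): e=[11,0,0] → ·  [on edge]
    (6,8)@(13, 17): e=[3,6,2] → █
    (7,8)@(15, 17): e=[41,-6,-24] → ·
    (6,9)@(13, 19): e=[-25,16,20] → ·
    (9,11)@(19, 23): e=[33,0,-22] → ·  [on edge]
  covered (2 px):
    · · · · · · · · · · ·
    · · · · · · · · · · ·
    · · · · · · · · · · ·
    · · · · · · · · · · ·
    · · · █ · · · · · · ·
    · · · · · · · · · · ·
    · · · · · · · · · · ·
    · · · · · · · · · · ·
    · · · · · · █ · · · ·
    · · · · · · · · · · ·
    · · · · · · · · · · ·
    · · · · · · · · · · ·
T1:
  2·area = 96
  edge (10, 22)→(2, 6): d=(-8,-16) top-left  bias=+0
  edge (2, 6)→(6, 2): d=(4,-4) top-left  bias=+0
  edge (6, 2)→(10, 22): d=(4,20) right/bottom  bias=-1
    (3,0)@(7, 1): e=[120,0,-24] → ·  [on edge]
    (2,1)@(5, 3): e=[72,0,24] → █  [on edge]
    (3,1)@(7, 3): e=[104,8,-16] → ·
    (1,2)@(3, 5): e=[24,0,72] → █  [on edge]
    (3,2)@(7, 5): e=[88,16,-8] → ·
    (0,3)@(1, 7): e=[-24,0,120] → ·  [on edge]
    (1,3)@(3, 7): e=[8,8,80] → █
    (3,3)@(7, 7): e=[72,24,0] → ·  [on edge]
    (1,4)@(3, 9): e=[-8,16,88] → ·
    (2,4)@(5, 9): e=[24,24,48] → █
    (3,4)@(7, 9): e=[56,32,8] → █
    (4,4)@(9, 9): e=[88,40,-32] → ·
    (4,8)@(9, 17): e=[24,72,0] → ·  [on edge]
  covered (12 px):
    · · · · · · · · · · ·
    · · █ · · · · · · · ·
    · █ █ · · · · · · · ·
    · █ █ · · · · · · · ·
    · · █ █ · · · · · · ·
    · · █ █ · · · · · · ·
    · · · █ · · · · · · ·
    · · · █ · · · · · · ·
    · · · · · · · · · · ·
    · · · · █ · · · · · ·
    · · · · · · · · · · ·
    · · · · · · · · · · ·

Result: [6,2,3]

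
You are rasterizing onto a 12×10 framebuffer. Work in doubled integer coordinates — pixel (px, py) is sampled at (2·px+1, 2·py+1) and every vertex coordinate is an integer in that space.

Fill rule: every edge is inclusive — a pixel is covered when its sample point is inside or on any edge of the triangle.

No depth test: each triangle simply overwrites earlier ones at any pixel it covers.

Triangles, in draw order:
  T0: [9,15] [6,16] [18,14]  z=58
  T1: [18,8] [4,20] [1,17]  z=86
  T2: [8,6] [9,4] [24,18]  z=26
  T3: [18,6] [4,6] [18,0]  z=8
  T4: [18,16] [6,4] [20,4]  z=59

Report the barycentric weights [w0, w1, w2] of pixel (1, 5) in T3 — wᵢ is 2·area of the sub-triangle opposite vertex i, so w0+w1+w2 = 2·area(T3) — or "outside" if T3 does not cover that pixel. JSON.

T0:
  2·area = 6  (B↔C swapped to make it positive)
  edge (9, 15)→(18, 14): d=(9,-1) inclusive
  edge (18, 14)→(6, 16): d=(-12,2) inclusive
  edge (6, 16)→(9, 15): d=(3,-1) inclusive
    (10,5)@(21, 11): e=[-24,30,0] → ·  [on edge]
    (7,6)@(15, 13): e=[-12,18,0] → ·  [on edge]
    (4,7)@(9, 15): e=[0,6,0] → #  [on edge]
    (5,7)@(11, 15): e=[2,2,2] → #
    (6,7)@(13, 15): e=[4,-2,4] → ·
    (1,8)@(3, 17): e=[12,-6,0] → ·  [on edge]
    (4,8)@(9, 17): e=[18,-18,6] → ·
    (5,8)@(11, 17): e=[20,-22,8] → ·
  covered (2 px):
    · · · · · · · · · · · ·
    · · · · · · · · · · · ·
    · · · · · · · · · · · ·
    · · · · · · · · · · · ·
    · · · · · · · · · · · ·
    · · · · · · · · · · · ·
    · · · · · · · · · · · ·
    · · · · # # · · · · · ·
    · · · · · · · · · · · ·
    · · · · · · · · · · · ·
T1:
  2·area = 78
  edge (18, 8)→(4, 20): d=(-14,12) inclusive
  edge (4, 20)→(1, 17): d=(-3,-3) inclusive
  edge (1, 17)→(18, 8): d=(17,-9) inclusive
    (6,5)@(13, 11): e=[18,54,6] → #
    (7,5)@(15, 11): e=[-6,60,24] → ·
    (4,6)@(9, 13): e=[38,36,4] → #
    (5,6)@(11, 13): e=[14,42,22] → #
    (6,6)@(13, 13): e=[-10,48,40] → ·
    (2,7)@(5, 15): e=[58,18,2] → #
    (3,7)@(7, 15): e=[34,24,20] → #
    (5,7)@(11, 15): e=[-14,36,56] → ·
    (0,8)@(1, 17): e=[78,0,0] → #  [on edge]
    (1,8)@(3, 17): e=[54,6,18] → #
    (4,8)@(9, 17): e=[-18,24,72] → ·
    (0,9)@(1, 19): e=[50,-6,34] → ·
    (1,9)@(3, 19): e=[26,0,52] → #  [on edge]
  covered (12 px):
    · · · · · · · · · · · ·
    · · · · · · · · · · · ·
    · · · · · · · · · · · ·
    · · · · · · · · · · · ·
    · · · · · · · · · · · ·
    · · · · · · # · · · · ·
    · · · · # # · · · · · ·
    · · # # # · · · · · · ·
    # # # # · · · · · · · ·
    · # # · · · · · · · · ·
T2:
  2·area = 44
  edge (8, 6)→(9, 4): d=(1,-2) inclusive
  edge (9, 4)→(24, 18): d=(15,14) inclusive
  edge (24, 18)→(8, 6): d=(-16,-12) inclusive
    (4,2)@(9, 5): e=[1,15,28] → #
    (5,2)@(11, 5): e=[5,-13,52] → ·
    (4,3)@(9, 7): e=[3,45,-4] → ·
    (5,3)@(11, 7): e=[7,17,20] → #
    (6,3)@(13, 7): e=[11,-11,44] → ·
    (5,4)@(11, 9): e=[9,47,-12] → ·
    (6,4)@(13, 9): e=[13,19,12] → #
    (7,4)@(15, 9): e=[17,-9,36] → ·
    (6,5)@(13, 11): e=[15,49,-20] → ·
    (7,5)@(15, 11): e=[19,21,4] → #
    (8,5)@(17, 11): e=[23,-7,28] → ·
    (7,6)@(15, 13): e=[21,51,-28] → ·
  covered (4 px):
    · · · · · · · · · · · ·
    · · · · · · · · · · · ·
    · · · · # · · · · · · ·
    · · · · · # · · · · · ·
    · · · · · · # · · · · ·
    · · · · · · · # · · · ·
    · · · · · · · · · · · ·
    · · · · · · · · · · · ·
    · · · · · · · · · · · ·
    · · · · · · · · · · · ·
T3:
  2·area = 84
  edge (18, 6)→(4, 6): d=(-14,0) inclusive
  edge (4, 6)→(18, 0): d=(14,-6) inclusive
  edge (18, 0)→(18, 6): d=(0,6) inclusive
    (8,0)@(17, 1): e=[70,8,6] → #
    (9,0)@(19, 1): e=[70,20,-6] → ·
    (5,1)@(11, 3): e=[42,0,42] → #  [on edge]
    (6,1)@(13, 3): e=[42,12,30] → #
    (7,1)@(15, 3): e=[42,24,18] → #
    (9,1)@(19, 3): e=[42,48,-6] → ·
    (3,2)@(7, 5): e=[14,4,66] → #
    (4,2)@(9, 5): e=[14,16,54] → #
    (9,2)@(19, 5): e=[14,76,-6] → ·
    (3,3)@(7, 7): e=[-14,32,66] → ·
    (4,3)@(9, 7): e=[-14,44,54] → ·
    (5,3)@(11, 7): e=[-14,56,42] → ·
  covered (11 px):
    · · · · · · · · # · · ·
    · · · · · # # # # · · ·
    · · · # # # # # # · · ·
    · · · · · · · · · · · ·
    · · · · · · · · · · · ·
    · · · · · · · · · · · ·
    · · · · · · · · · · · ·
    · · · · · · · · · · · ·
    · · · · · · · · · · · ·
    · · · · · · · · · · · ·
T4:
  2·area = 168
  edge (18, 16)→(6, 4): d=(-12,-12) inclusive
  edge (6, 4)→(20, 4): d=(14,0) inclusive
  edge (20, 4)→(18, 16): d=(-2,12) inclusive
    (1,0)@(3, 1): e=[0,-42,210] → ·  [on edge]
    (2,1)@(5, 3): e=[0,-14,182] → ·  [on edge]
    (3,2)@(7, 5): e=[0,14,154] → #  [on edge]
    (4,2)@(9, 5): e=[24,14,130] → #
    (5,2)@(11, 5): e=[48,14,106] → #
    (6,2)@(13, 5): e=[72,14,82] → #
    (7,2)@(15, 5): e=[96,14,58] → #
    (8,2)@(17, 5): e=[120,14,34] → #
    (9,2)@(19, 5): e=[144,14,10] → #
    (10,2)@(21, 5): e=[168,14,-14] → ·
    (3,3)@(7, 7): e=[-24,42,150] → ·
    (4,3)@(9, 7): e=[0,42,126] → #  [on edge]
    (5,4)@(11, 9): e=[0,70,98] → #  [on edge]
    (6,5)@(13, 11): e=[0,98,70] → #  [on edge]
    (7,6)@(15, 13): e=[0,126,42] → #  [on edge]
    (8,7)@(17, 15): e=[0,154,14] → #  [on edge]
    (9,8)@(19, 17): e=[0,182,-14] → ·  [on edge]
    (10,9)@(21, 19): e=[0,210,-42] → ·  [on edge]
  covered (24 px):
    · · · · · · · · · · · ·
    · · · · · · · · · · · ·
    · · · # # # # # # # · ·
    · · · · # # # # # # · ·
    · · · · · # # # # # · ·
    · · · · · · # # # · · ·
    · · · · · · · # # · · ·
    · · · · · · · · # · · ·
    · · · · · · · · · · · ·
    · · · · · · · · · · · ·

Result: "outside"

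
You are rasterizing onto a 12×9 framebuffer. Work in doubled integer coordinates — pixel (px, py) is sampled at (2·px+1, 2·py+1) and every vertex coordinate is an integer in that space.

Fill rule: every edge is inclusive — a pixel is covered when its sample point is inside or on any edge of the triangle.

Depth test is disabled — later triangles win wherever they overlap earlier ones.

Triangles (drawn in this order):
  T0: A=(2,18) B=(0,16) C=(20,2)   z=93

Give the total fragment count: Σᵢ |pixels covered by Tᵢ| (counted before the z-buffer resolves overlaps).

T0:
  2·area = 68
  edge (2, 18)→(0, 16): d=(-2,-2) inclusive
  edge (0, 16)→(20, 2): d=(20,-14) inclusive
  edge (20, 2)→(2, 18): d=(-18,16) inclusive
    (6,3)@(13, 7): e=[44,2,22] → X
    (7,3)@(15, 7): e=[48,30,-10] → .
    (5,4)@(11, 9): e=[36,14,18] → X
    (6,4)@(13, 9): e=[40,42,-14] → .
    (4,5)@(9, 11): e=[28,26,14] → X
    (5,5)@(11, 11): e=[32,54,-18] → .
    (2,6)@(5, 13): e=[16,10,42] → X
    (3,6)@(7, 13): e=[20,38,10] → X
    (4,6)@(9, 13): e=[24,66,-22] → .
    (1,7)@(3, 15): e=[8,22,38] → X
    (3,7)@(7, 15): e=[16,78,-26] → .
    (0,8)@(1, 17): e=[0,34,34] → X  [on edge]
  covered (9 px):
    . . . . . . . . . . . .
    . . . . . . . . . . . .
    . . . . . . . . . . . .
    . . . . . . X . . . . .
    . . . . . X . . . . . .
    . . . . X . . . . . . .
    . . X X . . . . . . . .
    . X X . . . . . . . . .
    X X . . . . . . . . . .

Final: 9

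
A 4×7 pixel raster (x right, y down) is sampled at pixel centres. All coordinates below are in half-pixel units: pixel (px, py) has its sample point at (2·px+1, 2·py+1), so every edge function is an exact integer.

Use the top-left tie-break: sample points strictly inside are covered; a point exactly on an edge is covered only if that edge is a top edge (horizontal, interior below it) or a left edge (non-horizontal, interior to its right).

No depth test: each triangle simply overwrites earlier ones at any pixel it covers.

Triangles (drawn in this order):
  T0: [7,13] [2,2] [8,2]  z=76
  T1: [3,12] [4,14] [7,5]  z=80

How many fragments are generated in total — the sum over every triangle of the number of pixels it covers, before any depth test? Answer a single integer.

T0:
  2·area = 66
  edge (7, 13)→(2, 2): d=(-5,-11) top-left  bias=+0
  edge (2, 2)→(8, 2): d=(6,0) top-left  bias=+0
  edge (8, 2)→(7, 13): d=(-1,11) right/bottom  bias=-1
    (1,1)@(3, 3): e=[6,6,54] → #
    (2,1)@(5, 3): e=[28,6,32] → #
    (3,1)@(7, 3): e=[50,6,10] → #
    (1,2)@(3, 5): e=[-4,18,52] → ·
    (2,2)@(5, 5): e=[18,18,30] → #
    (2,3)@(5, 7): e=[8,30,28] → #
    (2,4)@(5, 9): e=[-2,42,26] → ·
    (3,4)@(7, 9): e=[20,42,4] → #
    (3,5)@(7, 11): e=[10,54,2] → #
    (3,6)@(7, 13): e=[0,66,0] → ·  [on edge]
  covered (9 px):
    · · · ·
    · # # #
    · · # #
    · · # #
    · · · #
    · · · #
    · · · ·
T1:
  2·area = 15  (B↔C swapped to make it positive)
  edge (3, 12)→(7, 5): d=(4,-7) top-left  bias=+0
  edge (7, 5)→(4, 14): d=(-3,9) right/bottom  bias=-1
  edge (4, 14)→(3, 12): d=(-1,-2) top-left  bias=+0
    (3,2)@(7, 5): e=[0,0,15] → ·  [on edge]
    (2,4)@(5, 9): e=[2,6,7] → #
    (3,4)@(7, 9): e=[16,-12,11] → ·
    (2,5)@(5, 11): e=[10,0,5] → ·  [on edge]
  covered (1 px):
    · · · ·
    · · · ·
    · · · ·
    · · · ·
    · · # ·
    · · · ·
    · · · ·

Result: 10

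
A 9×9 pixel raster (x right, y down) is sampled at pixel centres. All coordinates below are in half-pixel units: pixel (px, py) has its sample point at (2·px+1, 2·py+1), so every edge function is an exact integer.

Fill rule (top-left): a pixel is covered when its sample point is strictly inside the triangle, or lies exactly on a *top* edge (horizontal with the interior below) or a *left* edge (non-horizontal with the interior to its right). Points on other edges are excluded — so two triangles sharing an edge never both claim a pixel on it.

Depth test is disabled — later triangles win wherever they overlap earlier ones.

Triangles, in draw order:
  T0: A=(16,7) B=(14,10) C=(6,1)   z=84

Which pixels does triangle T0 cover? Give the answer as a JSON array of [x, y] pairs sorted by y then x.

T0:
  2·area = 42
  edge (16, 7)→(14, 10): d=(-2,3) right/bottom  bias=-1
  edge (14, 10)→(6, 1): d=(-8,-9) top-left  bias=+0
  edge (6, 1)→(16, 7): d=(10,6) right/bottom  bias=-1
    (4,1)@(9, 3): e=[29,11,2] → █
    (5,1)@(11, 3): e=[23,29,-10] → ·
    (4,2)@(9, 5): e=[25,-5,22] → ·
    (5,2)@(11, 5): e=[19,13,10] → █
    (6,2)@(13, 5): e=[13,31,-2] → ·
    (5,3)@(11, 7): e=[15,-3,30] → ·
    (6,3)@(13, 7): e=[9,15,18] → █
    (7,3)@(15, 7): e=[3,33,6] → █
    (8,3)@(17, 7): e=[-3,51,-6] → ·
    (6,4)@(13, 9): e=[5,-1,38] → ·
    (7,4)@(15, 9): e=[-1,17,26] → ·
  covered (4 px):
    · · · · · · · · ·
    · · · · █ · · · ·
    · · · · · █ · · ·
    · · · · · · █ █ ·
    · · · · · · · · ·
    · · · · · · · · ·
    · · · · · · · · ·
    · · · · · · · · ·
    · · · · · · · · ·

Final: [[4,1],[5,2],[6,3],[7,3]]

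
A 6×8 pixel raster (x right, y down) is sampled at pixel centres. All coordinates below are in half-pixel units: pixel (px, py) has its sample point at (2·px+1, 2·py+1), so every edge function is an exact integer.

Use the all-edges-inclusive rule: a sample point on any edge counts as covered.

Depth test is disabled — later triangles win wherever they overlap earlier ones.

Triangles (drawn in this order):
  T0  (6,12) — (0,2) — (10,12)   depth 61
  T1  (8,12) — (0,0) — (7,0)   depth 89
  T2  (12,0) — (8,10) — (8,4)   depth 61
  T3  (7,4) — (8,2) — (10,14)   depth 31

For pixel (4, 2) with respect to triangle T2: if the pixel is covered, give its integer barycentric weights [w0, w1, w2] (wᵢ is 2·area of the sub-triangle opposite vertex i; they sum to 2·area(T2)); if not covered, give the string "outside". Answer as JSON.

T0:
  2·area = 40
  edge (6, 12)→(0, 2): d=(-6,-10) inclusive
  edge (0, 2)→(10, 12): d=(10,10) inclusive
  edge (10, 12)→(6, 12): d=(-4,0) inclusive
    (0,1)@(1, 3): e=[4,0,36] → #  [on edge]
    (1,1)@(3, 3): e=[24,-20,36] → ·
    (0,2)@(1, 5): e=[-8,20,28] → ·
    (1,2)@(3, 5): e=[12,0,28] → #  [on edge]
    (2,2)@(5, 5): e=[32,-20,28] → ·
    (1,3)@(3, 7): e=[0,20,20] → #  [on edge]
    (2,3)@(5, 7): e=[20,0,20] → #  [on edge]
    (3,3)@(7, 7): e=[40,-20,20] → ·
    (1,4)@(3, 9): e=[-12,40,12] → ·
    (2,4)@(5, 9): e=[8,20,12] → #
    (3,4)@(7, 9): e=[28,0,12] → #  [on edge]
    (4,4)@(9, 9): e=[48,-20,12] → ·
    (4,5)@(9, 11): e=[36,0,4] → #  [on edge]
    (5,6)@(11, 13): e=[44,0,-4] → ·  [on edge]
  covered (8 px):
    · · · · · ·
    # · · · · ·
    · # · · · ·
    · # # · · ·
    · · # # · ·
    · · · # # ·
    · · · · · ·
    · · · · · ·
T1:
  2·area = 84
  edge (8, 12)→(0, 0): d=(-8,-12) inclusive
  edge (0, 0)→(7, 0): d=(7,0) inclusive
  edge (7, 0)→(8, 12): d=(1,12) inclusive
    (0,0)@(1, 1): e=[4,7,73] → #
    (1,0)@(3, 1): e=[28,7,49] → #
    (2,0)@(5, 1): e=[52,7,25] → #
    (3,0)@(7, 1): e=[76,7,1] → #
    (4,0)@(9, 1): e=[100,7,-23] → ·
    (0,1)@(1, 3): e=[-12,21,75] → ·
    (1,1)@(3, 3): e=[12,21,51] → #
    (4,1)@(9, 3): e=[84,21,-21] → ·
    (1,2)@(3, 5): e=[-4,35,53] → ·
    (2,2)@(5, 5): e=[20,35,29] → #
    (4,2)@(9, 5): e=[68,35,-19] → ·
    (2,3)@(5, 7): e=[4,49,31] → #
  covered (12 px):
    # # # # · ·
    · # # # · ·
    · · # # · ·
    · · # # · ·
    · · · # · ·
    · · · · · ·
    · · · · · ·
    · · · · · ·
T2:
  2·area = 24
  edge (12, 0)→(8, 10): d=(-4,10) inclusive
  edge (8, 10)→(8, 4): d=(0,-6) inclusive
  edge (8, 4)→(12, 0): d=(4,-4) inclusive
    (5,0)@(11, 1): e=[6,18,0] → #  [on edge]
    (4,1)@(9, 3): e=[18,6,0] → #  [on edge]
    (5,1)@(11, 3): e=[-2,18,8] → ·
    (3,2)@(7, 5): e=[30,-6,0] → ·  [on edge]
    (4,2)@(9, 5): e=[10,6,8] → #
    (5,2)@(11, 5): e=[-10,18,16] → ·
    (2,3)@(5, 7): e=[42,-18,0] → ·  [on edge]
    (4,3)@(9, 7): e=[2,6,16] → #
    (5,3)@(11, 7): e=[-18,18,24] → ·
    (1,4)@(3, 9): e=[54,-30,0] → ·  [on edge]
    (4,4)@(9, 9): e=[-6,6,24] → ·
    (0,5)@(1, 11): e=[66,-42,0] → ·  [on edge]
  covered (4 px):
    · · · · · #
    · · · · # ·
    · · · · # ·
    · · · · # ·
    · · · · · ·
    · · · · · ·
    · · · · · ·
    · · · · · ·
T3:
  2·area = 16
  edge (7, 4)→(8, 2): d=(1,-2) inclusive
  edge (8, 2)→(10, 14): d=(2,12) inclusive
  edge (10, 14)→(7, 4): d=(-3,-10) inclusive
    (4,4)@(9, 9): e=[9,2,5] → #
    (5,4)@(11, 9): e=[13,-22,25] → ·
    (4,5)@(9, 11): e=[11,6,-1] → ·
  covered (1 px):
    · · · · · ·
    · · · · · ·
    · · · · · ·
    · · · · · ·
    · · · · # ·
    · · · · · ·
    · · · · · ·
    · · · · · ·

Answer: [6,8,10]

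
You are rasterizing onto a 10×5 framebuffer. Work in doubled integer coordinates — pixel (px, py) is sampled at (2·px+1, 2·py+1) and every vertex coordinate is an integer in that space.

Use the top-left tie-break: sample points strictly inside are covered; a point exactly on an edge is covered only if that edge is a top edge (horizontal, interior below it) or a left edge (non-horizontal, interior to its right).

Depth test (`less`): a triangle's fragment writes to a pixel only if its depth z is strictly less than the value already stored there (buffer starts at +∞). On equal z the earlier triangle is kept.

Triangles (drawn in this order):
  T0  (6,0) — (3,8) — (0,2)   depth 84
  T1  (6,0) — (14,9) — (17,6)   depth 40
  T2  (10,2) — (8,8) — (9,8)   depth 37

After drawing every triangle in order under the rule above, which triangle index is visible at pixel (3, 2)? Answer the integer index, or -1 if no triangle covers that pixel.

T0:
  2·area = 42
  edge (6, 0)→(3, 8): d=(-3,8) right/bottom  bias=-1
  edge (3, 8)→(0, 2): d=(-3,-6) top-left  bias=+0
  edge (0, 2)→(6, 0): d=(6,-2) top-left  bias=+0
    (1,0)@(3, 1): e=[21,21,0] → #  [on edge]
    (2,0)@(5, 1): e=[5,33,4] → #
    (3,0)@(7, 1): e=[-11,45,8] → ·
    (0,1)@(1, 3): e=[31,3,8] → #
    (2,1)@(5, 3): e=[-1,27,16] → ·
    (0,2)@(1, 5): e=[25,-3,20] → ·
    (1,2)@(3, 5): e=[9,9,24] → #
    (2,2)@(5, 5): e=[-7,21,28] → ·
    (1,3)@(3, 7): e=[3,3,36] → #
    (2,3)@(5, 7): e=[-13,15,40] → ·
    (1,4)@(3, 9): e=[-3,-3,48] → ·
  covered (6 px):
    · # # · · · · · · ·
    # # · · · · · · · ·
    · # · · · · · · · ·
    · # · · · · · · · ·
    · · · · · · · · · ·
T1:
  2·area = 51  (B↔C swapped to make it positive)
  edge (6, 0)→(17, 6): d=(11,6) right/bottom  bias=-1
  edge (17, 6)→(14, 9): d=(-3,3) right/bottom  bias=-1
  edge (14, 9)→(6, 0): d=(-8,-9) top-left  bias=+0
    (3,0)@(7, 1): e=[5,45,1] → #
    (4,0)@(9, 1): e=[-7,39,19] → ·
    (3,1)@(7, 3): e=[27,39,-15] → ·
    (4,1)@(9, 3): e=[15,33,3] → #
    (5,1)@(11, 3): e=[3,27,21] → #
    (6,1)@(13, 3): e=[-9,21,39] → ·
    (4,2)@(9, 5): e=[37,27,-13] → ·
    (5,2)@(11, 5): e=[25,21,5] → #
    (6,2)@(13, 5): e=[13,15,23] → #
    (7,2)@(15, 5): e=[1,9,41] → #
    (8,2)@(17, 5): e=[-11,3,59] → ·
    (5,3)@(11, 7): e=[47,15,-11] → ·
  covered (8 px):
    · · · # · · · · · ·
    · · · · # # · · · ·
    · · · · · # # # · ·
    · · · · · · # # · ·
    · · · · · · · · · ·
T2:
  2·area = 6  (B↔C swapped to make it positive)
  edge (10, 2)→(9, 8): d=(-1,6) right/bottom  bias=-1
  edge (9, 8)→(8, 8): d=(-1,0) right/bottom  bias=-1
  edge (8, 8)→(10, 2): d=(2,-6) top-left  bias=+0
    (4,2)@(9, 5): e=[3,3,0] → #  [on edge]
    (5,2)@(11, 5): e=[-9,3,12] → ·
    (4,3)@(9, 7): e=[1,1,4] → #
    (5,3)@(11, 7): e=[-11,1,16] → ·
    (4,4)@(9, 9): e=[-1,-1,8] → ·
  covered (2 px):
    · · · · · · · · · ·
    · · · · · · · · · ·
    · · · · # · · · · ·
    · · · · # · · · · ·
    · · · · · · · · · ·

Z-buffer (winner per pixel, '.' = empty):
  . 0 0 1 . . . . . .
  0 0 . . 1 1 . . . .
  . 0 . . 2 1 1 1 . .
  . 0 . . 2 . 1 1 . .
  . . . . . . . . . .

Final: -1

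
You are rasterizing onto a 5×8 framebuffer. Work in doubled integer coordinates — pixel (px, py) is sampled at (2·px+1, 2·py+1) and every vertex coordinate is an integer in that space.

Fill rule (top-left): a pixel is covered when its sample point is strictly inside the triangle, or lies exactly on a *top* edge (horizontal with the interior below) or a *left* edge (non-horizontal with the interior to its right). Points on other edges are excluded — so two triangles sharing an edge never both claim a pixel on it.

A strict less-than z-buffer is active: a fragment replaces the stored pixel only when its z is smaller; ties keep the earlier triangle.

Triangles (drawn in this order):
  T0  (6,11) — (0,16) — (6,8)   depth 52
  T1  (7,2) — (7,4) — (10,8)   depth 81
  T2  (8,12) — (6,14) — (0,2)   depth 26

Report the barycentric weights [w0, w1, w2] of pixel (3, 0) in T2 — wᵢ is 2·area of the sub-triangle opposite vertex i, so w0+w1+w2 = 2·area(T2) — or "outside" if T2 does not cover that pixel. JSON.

T0:
  2·area = 18
  edge (6, 11)→(0, 16): d=(-6,5) right/bottom  bias=-1
  edge (0, 16)→(6, 8): d=(6,-8) top-left  bias=+0
  edge (6, 8)→(6, 11): d=(0,3) right/bottom  bias=-1
    (2,5)@(5, 11): e=[5,10,3] → #
    (3,5)@(7, 11): e=[-5,26,-3] → ·
    (1,6)@(3, 13): e=[3,6,9] → #
    (2,6)@(5, 13): e=[-7,22,3] → ·
    (0,7)@(1, 15): e=[1,2,15] → #
    (1,7)@(3, 15): e=[-9,18,9] → ·
  covered (3 px):
    · · · · ·
    · · · · ·
    · · · · ·
    · · · · ·
    · · · · ·
    · · # · ·
    · # · · ·
    # · · · ·
T1:
  2·area = 6  (B↔C swapped to make it positive)
  edge (7, 2)→(10, 8): d=(3,6) right/bottom  bias=-1
  edge (10, 8)→(7, 4): d=(-3,-4) top-left  bias=+0
  edge (7, 4)→(7, 2): d=(0,-2) top-left  bias=+0
    (3,0)@(7, 1): e=[-3,9,0] → ·  [on edge]
    (3,1)@(7, 3): e=[3,3,0] → #  [on edge]
    (4,1)@(9, 3): e=[-9,11,4] → ·
    (3,2)@(7, 5): e=[9,-3,0] → ·  [on edge]
    (3,3)@(7, 7): e=[15,-9,0] → ·  [on edge]
    (3,4)@(7, 9): e=[21,-15,0] → ·  [on edge]
    (3,5)@(7, 11): e=[27,-21,0] → ·  [on edge]
    (3,6)@(7, 13): e=[33,-27,0] → ·  [on edge]
    (3,7)@(7, 15): e=[39,-33,0] → ·  [on edge]
  covered (1 px):
    · · · · ·
    · · · # ·
    · · · · ·
    · · · · ·
    · · · · ·
    · · · · ·
    · · · · ·
    · · · · ·
T2:
  2·area = 36
  edge (8, 12)→(6, 14): d=(-2,2) right/bottom  bias=-1
  edge (6, 14)→(0, 2): d=(-6,-12) top-left  bias=+0
  edge (0, 2)→(8, 12): d=(8,10) right/bottom  bias=-1
    (1,3)@(3, 7): e=[20,6,10] → #
    (2,3)@(5, 7): e=[16,30,-10] → ·
    (1,4)@(3, 9): e=[16,-6,26] → ·
    (2,4)@(5, 9): e=[12,18,6] → #
    (3,4)@(7, 9): e=[8,42,-14] → ·
    (2,5)@(5, 11): e=[8,6,22] → #
    (3,5)@(7, 11): e=[4,30,2] → #
    (4,5)@(9, 11): e=[0,54,-18] → ·  [on edge]
    (2,6)@(5, 13): e=[4,-6,38] → ·
    (3,6)@(7, 13): e=[0,18,18] → ·  [on edge]
    (2,7)@(5, 15): e=[0,-18,54] → ·  [on edge]
  covered (4 px):
    · · · · ·
    · · · · ·
    · · · · ·
    · # · · ·
    · · # · ·
    · · # # ·
    · · · · ·
    · · · · ·

Result: "outside"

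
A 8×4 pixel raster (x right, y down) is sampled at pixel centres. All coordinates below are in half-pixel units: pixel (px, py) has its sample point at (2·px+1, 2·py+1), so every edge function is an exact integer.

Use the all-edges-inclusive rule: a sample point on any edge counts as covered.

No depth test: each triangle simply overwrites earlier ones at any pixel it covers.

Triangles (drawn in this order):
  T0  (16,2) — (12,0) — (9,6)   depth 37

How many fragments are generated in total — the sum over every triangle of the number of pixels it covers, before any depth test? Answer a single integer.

T0:
  2·area = 30  (B↔C swapped to make it positive)
  edge (16, 2)→(9, 6): d=(-7,4) inclusive
  edge (9, 6)→(12, 0): d=(3,-6) inclusive
  edge (12, 0)→(16, 2): d=(4,2) inclusive
    (6,0)@(13, 1): e=[19,9,2] → X
    (7,0)@(15, 1): e=[11,21,-2] → .
    (5,1)@(11, 3): e=[13,3,14] → X
    (7,1)@(15, 3): e=[-3,27,6] → .
    (5,2)@(11, 5): e=[-1,9,22] → .
    (6,2)@(13, 5): e=[-9,21,18] → .
  covered (3 px):
    . . . . . . X .
    . . . . . X X .
    . . . . . . . .
    . . . . . . . .

Result: 3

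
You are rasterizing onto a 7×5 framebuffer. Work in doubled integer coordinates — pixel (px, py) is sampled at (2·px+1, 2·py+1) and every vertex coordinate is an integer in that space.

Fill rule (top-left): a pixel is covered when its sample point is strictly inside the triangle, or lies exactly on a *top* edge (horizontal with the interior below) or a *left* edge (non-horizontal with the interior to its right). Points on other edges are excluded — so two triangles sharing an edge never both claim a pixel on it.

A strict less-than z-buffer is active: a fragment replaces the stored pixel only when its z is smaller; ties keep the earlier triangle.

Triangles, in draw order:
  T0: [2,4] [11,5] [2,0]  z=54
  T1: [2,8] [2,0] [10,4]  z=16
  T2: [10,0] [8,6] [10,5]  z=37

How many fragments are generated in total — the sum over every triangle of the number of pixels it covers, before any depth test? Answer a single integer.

T0:
  2·area = 36  (B↔C swapped to make it positive)
  edge (2, 4)→(2, 0): d=(0,-4) top-left  bias=+0
  edge (2, 0)→(11, 5): d=(9,5) right/bottom  bias=-1
  edge (11, 5)→(2, 4): d=(-9,-1) top-left  bias=+0
    (1,0)@(3, 1): e=[4,4,28] → #
    (2,0)@(5, 1): e=[12,-6,30] → ·
    (1,1)@(3, 3): e=[4,22,10] → #
    (2,1)@(5, 3): e=[12,12,12] → #
    (3,1)@(7, 3): e=[20,2,14] → #
    (4,1)@(9, 3): e=[28,-8,16] → ·
    (1,2)@(3, 5): e=[4,40,-8] → ·
    (2,2)@(5, 5): e=[12,30,-6] → ·
    (3,2)@(7, 5): e=[20,20,-4] → ·
    (5,2)@(11, 5): e=[36,0,0] → ·  [on edge]
  covered (4 px):
    · # · · · · ·
    · # # # · · ·
    · · · · · · ·
    · · · · · · ·
    · · · · · · ·
T1:
  2·area = 64
  edge (2, 8)→(2, 0): d=(0,-8) top-left  bias=+0
  edge (2, 0)→(10, 4): d=(8,4) right/bottom  bias=-1
  edge (10, 4)→(2, 8): d=(-8,4) right/bottom  bias=-1
    (1,0)@(3, 1): e=[8,4,52] → #
    (2,0)@(5, 1): e=[24,-4,44] → ·
    (1,1)@(3, 3): e=[8,20,36] → #
    (2,1)@(5, 3): e=[24,12,28] → #
    (3,1)@(7, 3): e=[40,4,20] → #
    (4,1)@(9, 3): e=[56,-4,12] → ·
    (1,2)@(3, 5): e=[8,36,20] → #
    (4,2)@(9, 5): e=[56,12,-4] → ·
    (1,3)@(3, 7): e=[8,52,4] → #
    (2,3)@(5, 7): e=[24,44,-4] → ·
    (3,3)@(7, 7): e=[40,36,-12] → ·
    (1,4)@(3, 9): e=[8,68,-12] → ·
  covered (8 px):
    · # · · · · ·
    · # # # · · ·
    · # # # · · ·
    · # · · · · ·
    · · · · · · ·
T2:
  2·area = 10  (B↔C swapped to make it positive)
  edge (10, 0)→(10, 5): d=(0,5) right/bottom  bias=-1
  edge (10, 5)→(8, 6): d=(-2,1) right/bottom  bias=-1
  edge (8, 6)→(10, 0): d=(2,-6) top-left  bias=+0
    (4,1)@(9, 3): e=[5,5,0] → #  [on edge]
    (5,1)@(11, 3): e=[-5,3,12] → ·
    (4,2)@(9, 5): e=[5,1,4] → #
    (5,2)@(11, 5): e=[-5,-1,16] → ·
    (4,3)@(9, 7): e=[5,-3,8] → ·
    (3,4)@(7, 9): e=[15,-5,0] → ·  [on edge]
  covered (2 px):
    · · · · · · ·
    · · · · # · ·
    · · · · # · ·
    · · · · · · ·
    · · · · · · ·

Result: 14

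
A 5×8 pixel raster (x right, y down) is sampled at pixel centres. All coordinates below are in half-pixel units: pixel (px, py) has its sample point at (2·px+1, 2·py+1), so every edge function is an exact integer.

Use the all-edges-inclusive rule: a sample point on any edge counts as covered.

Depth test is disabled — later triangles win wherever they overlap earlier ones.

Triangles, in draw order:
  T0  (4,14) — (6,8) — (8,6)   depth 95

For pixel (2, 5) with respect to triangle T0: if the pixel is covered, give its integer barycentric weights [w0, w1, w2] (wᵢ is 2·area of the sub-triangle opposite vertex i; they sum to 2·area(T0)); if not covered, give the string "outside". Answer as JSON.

T0:
  2·area = 8
  edge (4, 14)→(6, 8): d=(2,-6) inclusive
  edge (6, 8)→(8, 6): d=(2,-2) inclusive
  edge (8, 6)→(4, 14): d=(-4,8) inclusive
    (3,2)@(7, 5): e=[0,-4,12] → .  [on edge]
    (4,2)@(9, 5): e=[12,0,-4] → .  [on edge]
    (3,3)@(7, 7): e=[4,0,4] → X  [on edge]
    (4,3)@(9, 7): e=[16,4,-12] → .
    (2,4)@(5, 9): e=[-4,0,12] → .  [on edge]
    (3,4)@(7, 9): e=[8,4,-4] → .
    (1,5)@(3, 11): e=[-12,0,20] → .  [on edge]
    (2,5)@(5, 11): e=[0,4,4] → X  [on edge]
    (3,5)@(7, 11): e=[12,8,-12] → .
    (0,6)@(1, 13): e=[-20,0,28] → .  [on edge]
    (2,6)@(5, 13): e=[4,8,-4] → .
  covered (2 px):
    . . . . .
    . . . . .
    . . . . .
    . . . X .
    . . . . .
    . . X . .
    . . . . .
    . . . . .

Result: [4,4,0]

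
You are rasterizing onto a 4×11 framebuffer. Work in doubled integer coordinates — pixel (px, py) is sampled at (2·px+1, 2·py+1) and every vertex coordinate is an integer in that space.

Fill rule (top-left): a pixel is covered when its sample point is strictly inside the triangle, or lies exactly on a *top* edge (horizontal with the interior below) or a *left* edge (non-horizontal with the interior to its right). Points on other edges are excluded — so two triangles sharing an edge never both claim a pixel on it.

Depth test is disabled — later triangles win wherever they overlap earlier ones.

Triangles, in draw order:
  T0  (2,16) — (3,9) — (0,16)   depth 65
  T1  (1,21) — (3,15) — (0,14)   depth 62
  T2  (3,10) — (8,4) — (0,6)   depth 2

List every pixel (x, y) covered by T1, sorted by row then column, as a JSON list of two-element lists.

T0:
  2·area = 14  (B↔C swapped to make it positive)
  edge (2, 16)→(0, 16): d=(-2,0) right/bottom  bias=-1
  edge (0, 16)→(3, 9): d=(3,-7) top-left  bias=+0
  edge (3, 9)→(2, 16): d=(-1,7) right/bottom  bias=-1
    (1,4)@(3, 9): e=[14,0,0] → .  [on edge]
    (0,7)@(1, 15): e=[2,4,8] → X
    (1,7)@(3, 15): e=[2,18,-6] → .
    (0,8)@(1, 17): e=[-2,10,6] → .
  covered (1 px):
    . . . .
    . . . .
    . . . .
    . . . .
    . . . .
    . . . .
    . . . .
    X . . .
    . . . .
    . . . .
    . . . .
T1:
  2·area = 20  (B↔C swapped to make it positive)
  edge (1, 21)→(0, 14): d=(-1,-7) top-left  bias=+0
  edge (0, 14)→(3, 15): d=(3,1) right/bottom  bias=-1
  edge (3, 15)→(1, 21): d=(-2,6) right/bottom  bias=-1
    (3,1)@(7, 3): e=[60,-40,0] → .  [on edge]
    (2,4)@(5, 9): e=[40,-20,0] → .  [on edge]
    (0,7)@(1, 15): e=[6,2,12] → X
    (1,7)@(3, 15): e=[20,0,0] → .  [on edge]
    (0,8)@(1, 17): e=[4,8,8] → X
    (1,8)@(3, 17): e=[18,6,-4] → .
    (0,9)@(1, 19): e=[2,14,4] → X
    (1,9)@(3, 19): e=[16,12,-8] → .
    (0,10)@(1, 21): e=[0,20,0] → .  [on edge]
  covered (3 px):
    . . . .
    . . . .
    . . . .
    . . . .
    . . . .
    . . . .
    . . . .
    X . . .
    X . . .
    X . . .
    . . . .
T2:
  2·area = 38  (B↔C swapped to make it positive)
  edge (3, 10)→(0, 6): d=(-3,-4) top-left  bias=+0
  edge (0, 6)→(8, 4): d=(8,-2) top-left  bias=+0
  edge (8, 4)→(3, 10): d=(-5,6) right/bottom  bias=-1
    (2,2)@(5, 5): e=[23,2,13] → X
    (3,2)@(7, 5): e=[31,6,1] → X
    (0,3)@(1, 7): e=[1,10,27] → X
    (1,3)@(3, 7): e=[9,14,15] → X
    (3,3)@(7, 7): e=[25,22,-9] → .
    (0,4)@(1, 9): e=[-5,26,17] → .
    (1,4)@(3, 9): e=[3,30,5] → X
    (2,4)@(5, 9): e=[11,34,-7] → .
    (1,5)@(3, 11): e=[-3,46,-5] → .
  covered (6 px):
    . . . .
    . . . .
    . . X X
    X X X .
    . X . .
    . . . .
    . . . .
    . . . .
    . . . .
    . . . .
    . . . .

Result: [[0,7],[0,8],[0,9]]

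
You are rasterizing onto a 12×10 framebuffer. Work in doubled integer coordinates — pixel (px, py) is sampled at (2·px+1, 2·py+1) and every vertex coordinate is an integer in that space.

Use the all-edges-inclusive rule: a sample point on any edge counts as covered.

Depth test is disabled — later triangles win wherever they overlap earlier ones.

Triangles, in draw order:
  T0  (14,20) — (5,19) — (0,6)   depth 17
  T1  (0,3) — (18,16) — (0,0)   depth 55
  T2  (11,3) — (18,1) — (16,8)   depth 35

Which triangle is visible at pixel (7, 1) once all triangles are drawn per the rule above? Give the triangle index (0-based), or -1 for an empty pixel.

T0:
  2·area = 112
  edge (14, 20)→(5, 19): d=(-9,-1) inclusive
  edge (5, 19)→(0, 6): d=(-5,-13) inclusive
  edge (0, 6)→(14, 20): d=(14,14) inclusive
    (0,3)@(1, 7): e=[104,8,0] → X  [on edge]
    (1,3)@(3, 7): e=[106,34,-28] → .
    (0,4)@(1, 9): e=[86,-2,28] → .
    (1,4)@(3, 9): e=[88,24,0] → X  [on edge]
    (2,4)@(5, 9): e=[90,50,-28] → .
    (1,5)@(3, 11): e=[70,14,28] → X
    (2,5)@(5, 11): e=[72,40,0] → X  [on edge]
    (3,5)@(7, 11): e=[74,66,-28] → .
    (1,6)@(3, 13): e=[52,4,56] → X
    (3,6)@(7, 13): e=[56,56,0] → X  [on edge]
    (4,6)@(9, 13): e=[58,82,-28] → .
    (1,7)@(3, 15): e=[34,-6,84] → .
    (4,7)@(9, 15): e=[40,72,0] → X  [on edge]
    (5,8)@(11, 17): e=[24,88,0] → X  [on edge]
    (2,9)@(5, 19): e=[0,0,112] → X  [on edge]
    (6,9)@(13, 19): e=[8,104,0] → X  [on edge]
  covered (19 px):
    . . . . . . . . . . . .
    . . . . . . . . . . . .
    . . . . . . . . . . . .
    X . . . . . . . . . . .
    . X . . . . . . . . . .
    . X X . . . . . . . . .
    . X X X . . . . . . . .
    . . X X X . . . . . . .
    . . X X X X . . . . . .
    . . X X X X X . . . . .
T1:
  2·area = 54  (B↔C swapped to make it positive)
  edge (0, 3)→(0, 0): d=(0,-3) inclusive
  edge (0, 0)→(18, 16): d=(18,16) inclusive
  edge (18, 16)→(0, 3): d=(-18,-13) inclusive
    (0,0)@(1, 1): e=[3,2,49] → X
    (1,0)@(3, 1): e=[9,-30,75] → .
    (0,1)@(1, 3): e=[3,38,13] → X
    (1,1)@(3, 3): e=[9,6,39] → X
    (2,1)@(5, 3): e=[15,-26,65] → .
    (0,2)@(1, 5): e=[3,74,-23] → .
    (1,2)@(3, 5): e=[9,42,3] → X
    (2,2)@(5, 5): e=[15,10,29] → X
    (3,2)@(7, 5): e=[21,-22,55] → .
    (1,3)@(3, 7): e=[9,78,-33] → .
    (2,3)@(5, 7): e=[15,46,-7] → .
    (3,3)@(7, 7): e=[21,14,19] → X
  covered (7 px):
    X . . . . . . . . . . .
    X X . . . . . . . . . .
    . X X . . . . . . . . .
    . . . X . . . . . . . .
    . . . . X . . . . . . .
    . . . . . . . . . . . .
    . . . . . . . . . . . .
    . . . . . . . . . . . .
    . . . . . . . . . . . .
    . . . . . . . . . . . .
T2:
  2·area = 45
  edge (11, 3)→(18, 1): d=(7,-2) inclusive
  edge (18, 1)→(16, 8): d=(-2,7) inclusive
  edge (16, 8)→(11, 3): d=(-5,-5) inclusive
    (4,0)@(9, 1): e=[-18,63,0] → .  [on edge]
    (5,1)@(11, 3): e=[0,45,0] → X  [on edge]
    (6,1)@(13, 3): e=[4,31,10] → X
    (7,1)@(15, 3): e=[8,17,20] → X
    (8,1)@(17, 3): e=[12,3,30] → X
    (9,1)@(19, 3): e=[16,-11,40] → .
    (5,2)@(11, 5): e=[14,41,-10] → .
    (6,2)@(13, 5): e=[18,27,0] → X  [on edge]
    (8,2)@(17, 5): e=[26,-1,20] → .
    (6,3)@(13, 7): e=[32,23,-10] → .
    (7,3)@(15, 7): e=[36,9,0] → X  [on edge]
    (8,3)@(17, 7): e=[40,-5,10] → .
    (8,4)@(17, 9): e=[54,-9,0] → .  [on edge]
    (9,5)@(19, 11): e=[72,-27,0] → .  [on edge]
    (10,6)@(21, 13): e=[90,-45,0] → .  [on edge]
    (11,7)@(23, 15): e=[108,-63,0] → .  [on edge]
  covered (7 px):
    . . . . . . . . . . . .
    . . . . . X X X X . . .
    . . . . . . X X . . . .
    . . . . . . . X . . . .
    . . . . . . . . . . . .
    . . . . . . . . . . . .
    . . . . . . . . . . . .
    . . . . . . . . . . . .
    . . . . . . . . . . . .
    . . . . . . . . . . . .

Z-buffer (winner per pixel, '.' = empty):
  1 . . . . . . . . . . .
  1 1 . . . 2 2 2 2 . . .
  . 1 1 . . . 2 2 . . . .
  0 . . 1 . . . 2 . . . .
  . 0 . . 1 . . . . . . .
  . 0 0 . . . . . . . . .
  . 0 0 0 . . . . . . . .
  . . 0 0 0 . . . . . . .
  . . 0 0 0 0 . . . . . .
  . . 0 0 0 0 0 . . . . .

Result: 2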